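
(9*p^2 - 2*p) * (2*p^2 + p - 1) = 18*p^4 + 5*p^3 - 11*p^2 + 2*p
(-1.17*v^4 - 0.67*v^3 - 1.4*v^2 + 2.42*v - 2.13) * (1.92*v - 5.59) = -2.2464*v^5 + 5.2539*v^4 + 1.0573*v^3 + 12.4724*v^2 - 17.6174*v + 11.9067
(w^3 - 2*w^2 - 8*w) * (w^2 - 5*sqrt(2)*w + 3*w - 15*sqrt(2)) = w^5 - 5*sqrt(2)*w^4 + w^4 - 14*w^3 - 5*sqrt(2)*w^3 - 24*w^2 + 70*sqrt(2)*w^2 + 120*sqrt(2)*w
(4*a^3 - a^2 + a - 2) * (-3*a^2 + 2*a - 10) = -12*a^5 + 11*a^4 - 45*a^3 + 18*a^2 - 14*a + 20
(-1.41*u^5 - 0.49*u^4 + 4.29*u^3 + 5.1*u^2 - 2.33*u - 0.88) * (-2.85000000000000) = 4.0185*u^5 + 1.3965*u^4 - 12.2265*u^3 - 14.535*u^2 + 6.6405*u + 2.508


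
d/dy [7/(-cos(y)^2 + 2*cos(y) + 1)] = 14*(1 - cos(y))*sin(y)/(sin(y)^2 + 2*cos(y))^2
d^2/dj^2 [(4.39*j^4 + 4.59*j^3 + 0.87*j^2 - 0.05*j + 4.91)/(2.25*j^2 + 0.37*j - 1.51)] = (44.4487499999999*j^6 + 21.92805*j^5 - 85.884204*j^4 - 8.75209600000001*j^3 + 271.60527*j^2 + 86.300154*j + 38.619312)/(11.390625*j^6 + 5.619375*j^5 - 22.00905*j^4 - 7.491797*j^3 + 14.770518*j^2 + 2.530911*j - 3.442951)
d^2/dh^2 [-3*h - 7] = 0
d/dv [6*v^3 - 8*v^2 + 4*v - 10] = 18*v^2 - 16*v + 4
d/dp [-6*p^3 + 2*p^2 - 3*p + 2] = -18*p^2 + 4*p - 3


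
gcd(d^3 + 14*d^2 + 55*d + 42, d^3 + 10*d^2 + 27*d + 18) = d^2 + 7*d + 6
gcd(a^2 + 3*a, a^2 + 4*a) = a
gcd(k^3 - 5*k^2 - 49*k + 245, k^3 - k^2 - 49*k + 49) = k^2 - 49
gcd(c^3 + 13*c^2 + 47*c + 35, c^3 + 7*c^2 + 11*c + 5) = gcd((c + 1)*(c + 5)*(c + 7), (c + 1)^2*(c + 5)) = c^2 + 6*c + 5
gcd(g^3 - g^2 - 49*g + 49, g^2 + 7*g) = g + 7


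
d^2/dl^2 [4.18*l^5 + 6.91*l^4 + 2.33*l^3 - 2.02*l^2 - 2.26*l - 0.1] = 83.6*l^3 + 82.92*l^2 + 13.98*l - 4.04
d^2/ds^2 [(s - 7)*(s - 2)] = 2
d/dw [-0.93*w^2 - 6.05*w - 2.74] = -1.86*w - 6.05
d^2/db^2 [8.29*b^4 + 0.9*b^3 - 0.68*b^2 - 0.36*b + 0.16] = 99.48*b^2 + 5.4*b - 1.36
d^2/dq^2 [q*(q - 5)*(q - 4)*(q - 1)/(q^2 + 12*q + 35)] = 2*(q^6 + 36*q^5 + 537*q^4 + 1902*q^3 - 8295*q^2 - 34650*q + 43925)/(q^6 + 36*q^5 + 537*q^4 + 4248*q^3 + 18795*q^2 + 44100*q + 42875)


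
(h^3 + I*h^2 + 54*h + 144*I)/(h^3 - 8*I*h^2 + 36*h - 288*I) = (h + 3*I)/(h - 6*I)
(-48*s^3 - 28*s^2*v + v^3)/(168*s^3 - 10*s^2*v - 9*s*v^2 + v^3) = (-2*s - v)/(7*s - v)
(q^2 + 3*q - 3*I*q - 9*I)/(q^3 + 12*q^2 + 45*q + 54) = (q - 3*I)/(q^2 + 9*q + 18)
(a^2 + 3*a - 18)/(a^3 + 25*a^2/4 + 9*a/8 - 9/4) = 8*(a - 3)/(8*a^2 + 2*a - 3)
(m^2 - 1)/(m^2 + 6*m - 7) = (m + 1)/(m + 7)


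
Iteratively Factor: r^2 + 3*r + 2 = (r + 1)*(r + 2)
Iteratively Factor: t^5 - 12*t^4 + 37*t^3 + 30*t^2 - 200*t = (t - 4)*(t^4 - 8*t^3 + 5*t^2 + 50*t) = (t - 5)*(t - 4)*(t^3 - 3*t^2 - 10*t) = t*(t - 5)*(t - 4)*(t^2 - 3*t - 10) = t*(t - 5)*(t - 4)*(t + 2)*(t - 5)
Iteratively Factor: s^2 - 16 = (s - 4)*(s + 4)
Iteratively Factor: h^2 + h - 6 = (h + 3)*(h - 2)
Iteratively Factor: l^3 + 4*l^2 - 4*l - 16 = (l - 2)*(l^2 + 6*l + 8) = (l - 2)*(l + 2)*(l + 4)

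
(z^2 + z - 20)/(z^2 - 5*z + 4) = (z + 5)/(z - 1)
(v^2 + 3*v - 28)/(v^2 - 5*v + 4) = (v + 7)/(v - 1)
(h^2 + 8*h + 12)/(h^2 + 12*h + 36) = (h + 2)/(h + 6)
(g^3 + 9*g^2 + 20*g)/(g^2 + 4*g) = g + 5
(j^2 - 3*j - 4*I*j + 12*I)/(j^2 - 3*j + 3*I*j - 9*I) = (j - 4*I)/(j + 3*I)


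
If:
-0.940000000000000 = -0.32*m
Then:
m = 2.94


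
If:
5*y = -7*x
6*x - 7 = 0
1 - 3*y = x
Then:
No Solution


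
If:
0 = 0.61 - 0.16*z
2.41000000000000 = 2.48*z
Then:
No Solution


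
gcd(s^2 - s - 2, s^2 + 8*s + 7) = s + 1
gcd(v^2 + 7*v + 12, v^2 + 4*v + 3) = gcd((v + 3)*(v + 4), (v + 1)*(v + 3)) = v + 3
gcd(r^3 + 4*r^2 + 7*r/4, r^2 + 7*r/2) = r^2 + 7*r/2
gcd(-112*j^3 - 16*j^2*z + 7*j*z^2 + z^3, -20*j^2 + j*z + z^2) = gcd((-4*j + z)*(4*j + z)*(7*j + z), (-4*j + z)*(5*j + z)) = -4*j + z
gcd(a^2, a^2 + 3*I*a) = a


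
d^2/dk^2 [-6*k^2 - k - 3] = -12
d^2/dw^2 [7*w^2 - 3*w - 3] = 14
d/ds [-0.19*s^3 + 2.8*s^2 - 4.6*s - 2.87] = -0.57*s^2 + 5.6*s - 4.6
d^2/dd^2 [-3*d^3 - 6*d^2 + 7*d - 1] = -18*d - 12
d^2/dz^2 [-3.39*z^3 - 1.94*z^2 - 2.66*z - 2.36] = -20.34*z - 3.88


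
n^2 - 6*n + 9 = (n - 3)^2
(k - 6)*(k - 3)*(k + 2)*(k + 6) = k^4 - k^3 - 42*k^2 + 36*k + 216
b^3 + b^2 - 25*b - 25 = (b - 5)*(b + 1)*(b + 5)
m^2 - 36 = (m - 6)*(m + 6)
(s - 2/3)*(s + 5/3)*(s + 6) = s^3 + 7*s^2 + 44*s/9 - 20/3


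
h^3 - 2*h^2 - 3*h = h*(h - 3)*(h + 1)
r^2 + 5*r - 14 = (r - 2)*(r + 7)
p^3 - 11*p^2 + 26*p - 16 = (p - 8)*(p - 2)*(p - 1)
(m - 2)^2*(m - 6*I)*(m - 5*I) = m^4 - 4*m^3 - 11*I*m^3 - 26*m^2 + 44*I*m^2 + 120*m - 44*I*m - 120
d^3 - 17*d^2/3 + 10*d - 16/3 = (d - 8/3)*(d - 2)*(d - 1)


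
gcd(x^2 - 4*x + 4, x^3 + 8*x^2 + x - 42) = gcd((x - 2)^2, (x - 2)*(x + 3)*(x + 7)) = x - 2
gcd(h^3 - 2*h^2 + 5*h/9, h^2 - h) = h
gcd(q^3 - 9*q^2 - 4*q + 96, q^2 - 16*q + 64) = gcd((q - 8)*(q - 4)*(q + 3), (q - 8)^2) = q - 8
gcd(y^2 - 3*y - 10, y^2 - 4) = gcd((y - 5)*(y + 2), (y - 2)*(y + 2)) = y + 2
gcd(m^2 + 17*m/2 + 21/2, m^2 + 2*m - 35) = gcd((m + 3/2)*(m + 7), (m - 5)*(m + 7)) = m + 7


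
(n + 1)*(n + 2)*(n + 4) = n^3 + 7*n^2 + 14*n + 8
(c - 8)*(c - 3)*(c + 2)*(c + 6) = c^4 - 3*c^3 - 52*c^2 + 60*c + 288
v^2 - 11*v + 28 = (v - 7)*(v - 4)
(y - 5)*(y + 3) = y^2 - 2*y - 15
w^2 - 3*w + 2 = (w - 2)*(w - 1)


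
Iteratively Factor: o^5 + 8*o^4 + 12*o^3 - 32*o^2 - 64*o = (o)*(o^4 + 8*o^3 + 12*o^2 - 32*o - 64) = o*(o + 2)*(o^3 + 6*o^2 - 32) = o*(o + 2)*(o + 4)*(o^2 + 2*o - 8) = o*(o - 2)*(o + 2)*(o + 4)*(o + 4)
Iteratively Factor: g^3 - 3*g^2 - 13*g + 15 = (g + 3)*(g^2 - 6*g + 5) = (g - 5)*(g + 3)*(g - 1)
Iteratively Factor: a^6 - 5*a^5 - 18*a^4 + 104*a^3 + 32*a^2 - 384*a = (a + 4)*(a^5 - 9*a^4 + 18*a^3 + 32*a^2 - 96*a) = (a - 3)*(a + 4)*(a^4 - 6*a^3 + 32*a) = (a - 4)*(a - 3)*(a + 4)*(a^3 - 2*a^2 - 8*a) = (a - 4)^2*(a - 3)*(a + 4)*(a^2 + 2*a) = a*(a - 4)^2*(a - 3)*(a + 4)*(a + 2)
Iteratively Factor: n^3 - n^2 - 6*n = (n)*(n^2 - n - 6) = n*(n - 3)*(n + 2)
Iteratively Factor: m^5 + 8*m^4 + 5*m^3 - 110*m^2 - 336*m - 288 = (m - 4)*(m^4 + 12*m^3 + 53*m^2 + 102*m + 72) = (m - 4)*(m + 2)*(m^3 + 10*m^2 + 33*m + 36) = (m - 4)*(m + 2)*(m + 3)*(m^2 + 7*m + 12) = (m - 4)*(m + 2)*(m + 3)*(m + 4)*(m + 3)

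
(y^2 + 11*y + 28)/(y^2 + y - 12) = (y + 7)/(y - 3)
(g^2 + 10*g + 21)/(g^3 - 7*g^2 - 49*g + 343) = (g + 3)/(g^2 - 14*g + 49)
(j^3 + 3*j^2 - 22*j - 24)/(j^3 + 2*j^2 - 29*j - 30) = (j - 4)/(j - 5)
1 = 1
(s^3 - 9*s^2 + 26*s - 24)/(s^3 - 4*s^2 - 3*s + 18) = (s^2 - 6*s + 8)/(s^2 - s - 6)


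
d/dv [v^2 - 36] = 2*v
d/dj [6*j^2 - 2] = 12*j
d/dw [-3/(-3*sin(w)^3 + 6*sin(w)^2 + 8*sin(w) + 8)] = 3*(-9*sin(w)^2 + 12*sin(w) + 8)*cos(w)/(-3*sin(w)^3 + 6*sin(w)^2 + 8*sin(w) + 8)^2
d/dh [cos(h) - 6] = -sin(h)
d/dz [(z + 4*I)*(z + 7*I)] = 2*z + 11*I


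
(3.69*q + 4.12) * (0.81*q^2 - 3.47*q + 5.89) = 2.9889*q^3 - 9.4671*q^2 + 7.4377*q + 24.2668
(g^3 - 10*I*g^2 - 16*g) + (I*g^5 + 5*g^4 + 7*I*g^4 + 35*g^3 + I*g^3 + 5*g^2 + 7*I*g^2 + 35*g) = I*g^5 + 5*g^4 + 7*I*g^4 + 36*g^3 + I*g^3 + 5*g^2 - 3*I*g^2 + 19*g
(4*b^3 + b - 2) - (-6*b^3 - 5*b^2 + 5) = 10*b^3 + 5*b^2 + b - 7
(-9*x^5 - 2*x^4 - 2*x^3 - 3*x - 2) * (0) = 0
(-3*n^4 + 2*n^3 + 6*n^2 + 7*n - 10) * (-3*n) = 9*n^5 - 6*n^4 - 18*n^3 - 21*n^2 + 30*n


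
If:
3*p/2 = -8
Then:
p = -16/3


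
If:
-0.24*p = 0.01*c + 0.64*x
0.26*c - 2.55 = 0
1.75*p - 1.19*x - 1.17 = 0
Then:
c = 9.81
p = 0.45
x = -0.32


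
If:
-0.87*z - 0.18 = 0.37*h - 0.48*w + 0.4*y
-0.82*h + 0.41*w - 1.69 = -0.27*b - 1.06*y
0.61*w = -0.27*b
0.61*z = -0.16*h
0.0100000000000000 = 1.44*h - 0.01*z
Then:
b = -4.58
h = 0.01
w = 2.03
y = 1.98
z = -0.00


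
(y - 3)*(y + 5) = y^2 + 2*y - 15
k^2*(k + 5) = k^3 + 5*k^2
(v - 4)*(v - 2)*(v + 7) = v^3 + v^2 - 34*v + 56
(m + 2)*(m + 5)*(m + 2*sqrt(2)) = m^3 + 2*sqrt(2)*m^2 + 7*m^2 + 10*m + 14*sqrt(2)*m + 20*sqrt(2)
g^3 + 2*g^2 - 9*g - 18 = (g - 3)*(g + 2)*(g + 3)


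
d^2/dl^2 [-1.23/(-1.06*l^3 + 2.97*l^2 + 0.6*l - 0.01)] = ((7.3062 - 7.8228*l)*(1.06*l^3 - 2.97*l^2 - 0.6*l + 0.01) + 1.23*(-6.36*l^2 + 11.88*l + 1.2)*(-3.18*l^2 + 5.94*l + 0.6))/(1.06*l^3 - 2.97*l^2 - 0.6*l + 0.01)^3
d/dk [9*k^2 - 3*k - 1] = 18*k - 3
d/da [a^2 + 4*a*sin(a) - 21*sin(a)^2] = 4*a*cos(a) + 2*a + 4*sin(a) - 21*sin(2*a)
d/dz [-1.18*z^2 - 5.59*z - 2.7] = -2.36*z - 5.59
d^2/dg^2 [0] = 0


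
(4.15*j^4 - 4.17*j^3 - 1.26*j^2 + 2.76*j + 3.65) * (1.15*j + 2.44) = 4.7725*j^5 + 5.3305*j^4 - 11.6238*j^3 + 0.0995999999999997*j^2 + 10.9319*j + 8.906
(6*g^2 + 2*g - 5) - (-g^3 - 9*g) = g^3 + 6*g^2 + 11*g - 5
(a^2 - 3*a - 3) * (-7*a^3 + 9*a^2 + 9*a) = -7*a^5 + 30*a^4 + 3*a^3 - 54*a^2 - 27*a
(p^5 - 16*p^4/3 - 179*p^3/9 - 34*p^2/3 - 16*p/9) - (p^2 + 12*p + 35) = p^5 - 16*p^4/3 - 179*p^3/9 - 37*p^2/3 - 124*p/9 - 35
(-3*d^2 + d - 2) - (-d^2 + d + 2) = -2*d^2 - 4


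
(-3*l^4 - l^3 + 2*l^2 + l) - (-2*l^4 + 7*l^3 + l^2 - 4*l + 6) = -l^4 - 8*l^3 + l^2 + 5*l - 6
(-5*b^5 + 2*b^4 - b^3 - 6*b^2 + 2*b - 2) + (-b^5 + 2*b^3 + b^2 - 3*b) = -6*b^5 + 2*b^4 + b^3 - 5*b^2 - b - 2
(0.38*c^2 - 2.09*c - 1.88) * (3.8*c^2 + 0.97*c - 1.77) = 1.444*c^4 - 7.5734*c^3 - 9.8439*c^2 + 1.8757*c + 3.3276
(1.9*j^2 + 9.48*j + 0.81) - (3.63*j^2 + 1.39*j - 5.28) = -1.73*j^2 + 8.09*j + 6.09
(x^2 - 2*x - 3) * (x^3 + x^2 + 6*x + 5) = x^5 - x^4 + x^3 - 10*x^2 - 28*x - 15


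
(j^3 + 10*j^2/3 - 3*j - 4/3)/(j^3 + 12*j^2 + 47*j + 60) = (3*j^2 - 2*j - 1)/(3*(j^2 + 8*j + 15))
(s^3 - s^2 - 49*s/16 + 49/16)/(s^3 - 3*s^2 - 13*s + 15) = (s^2 - 49/16)/(s^2 - 2*s - 15)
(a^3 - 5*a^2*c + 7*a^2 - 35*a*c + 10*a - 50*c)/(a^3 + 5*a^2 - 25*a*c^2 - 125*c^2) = (a + 2)/(a + 5*c)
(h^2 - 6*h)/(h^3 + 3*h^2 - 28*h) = (h - 6)/(h^2 + 3*h - 28)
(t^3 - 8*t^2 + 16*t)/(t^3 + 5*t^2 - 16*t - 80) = t*(t - 4)/(t^2 + 9*t + 20)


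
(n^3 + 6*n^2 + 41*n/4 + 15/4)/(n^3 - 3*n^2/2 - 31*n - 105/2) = (n + 1/2)/(n - 7)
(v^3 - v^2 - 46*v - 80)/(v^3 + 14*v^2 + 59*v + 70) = (v - 8)/(v + 7)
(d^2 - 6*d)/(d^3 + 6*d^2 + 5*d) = (d - 6)/(d^2 + 6*d + 5)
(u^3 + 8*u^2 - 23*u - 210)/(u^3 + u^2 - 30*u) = (u + 7)/u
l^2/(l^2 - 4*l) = l/(l - 4)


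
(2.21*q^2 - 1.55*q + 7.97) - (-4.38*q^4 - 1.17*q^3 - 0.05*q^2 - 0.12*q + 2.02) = 4.38*q^4 + 1.17*q^3 + 2.26*q^2 - 1.43*q + 5.95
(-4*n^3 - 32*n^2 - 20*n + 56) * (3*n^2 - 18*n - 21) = -12*n^5 - 24*n^4 + 600*n^3 + 1200*n^2 - 588*n - 1176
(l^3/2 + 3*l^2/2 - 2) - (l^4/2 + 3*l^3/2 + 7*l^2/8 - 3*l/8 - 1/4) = -l^4/2 - l^3 + 5*l^2/8 + 3*l/8 - 7/4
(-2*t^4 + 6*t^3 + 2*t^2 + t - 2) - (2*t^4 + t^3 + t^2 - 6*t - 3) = -4*t^4 + 5*t^3 + t^2 + 7*t + 1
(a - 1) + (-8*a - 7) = -7*a - 8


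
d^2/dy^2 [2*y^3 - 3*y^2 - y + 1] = 12*y - 6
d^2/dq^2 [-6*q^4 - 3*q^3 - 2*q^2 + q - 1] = -72*q^2 - 18*q - 4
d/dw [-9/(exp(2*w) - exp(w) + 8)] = (18*exp(w) - 9)*exp(w)/(exp(2*w) - exp(w) + 8)^2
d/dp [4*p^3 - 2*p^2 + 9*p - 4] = 12*p^2 - 4*p + 9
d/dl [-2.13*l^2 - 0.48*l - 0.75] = -4.26*l - 0.48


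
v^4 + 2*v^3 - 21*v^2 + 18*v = v*(v - 3)*(v - 1)*(v + 6)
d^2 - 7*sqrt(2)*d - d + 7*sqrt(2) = (d - 1)*(d - 7*sqrt(2))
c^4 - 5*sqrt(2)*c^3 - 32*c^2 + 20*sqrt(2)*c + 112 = (c - 2)*(c + 2)*(c - 7*sqrt(2))*(c + 2*sqrt(2))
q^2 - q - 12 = (q - 4)*(q + 3)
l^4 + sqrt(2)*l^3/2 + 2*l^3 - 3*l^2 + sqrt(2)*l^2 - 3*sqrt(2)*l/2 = l*(l - 1)*(l + 3)*(l + sqrt(2)/2)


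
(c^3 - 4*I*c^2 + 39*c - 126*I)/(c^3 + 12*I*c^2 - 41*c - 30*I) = (c^2 - 10*I*c - 21)/(c^2 + 6*I*c - 5)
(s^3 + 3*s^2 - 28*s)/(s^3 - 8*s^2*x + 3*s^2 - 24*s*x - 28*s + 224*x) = s/(s - 8*x)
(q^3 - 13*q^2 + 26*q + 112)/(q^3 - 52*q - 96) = (q - 7)/(q + 6)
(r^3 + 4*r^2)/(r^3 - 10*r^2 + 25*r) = r*(r + 4)/(r^2 - 10*r + 25)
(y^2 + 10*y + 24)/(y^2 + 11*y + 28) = (y + 6)/(y + 7)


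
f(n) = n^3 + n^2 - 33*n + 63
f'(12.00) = 423.00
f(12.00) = 1539.00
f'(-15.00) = 612.00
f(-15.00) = -2592.00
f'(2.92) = -1.58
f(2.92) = 0.06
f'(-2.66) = -17.09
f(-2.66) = 139.03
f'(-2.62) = -17.65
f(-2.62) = 138.34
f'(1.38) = -24.53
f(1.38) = 21.99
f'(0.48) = -31.35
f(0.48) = 47.50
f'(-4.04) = 7.88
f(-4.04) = 146.70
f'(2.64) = -6.81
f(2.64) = 1.25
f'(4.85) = 47.27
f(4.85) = 40.56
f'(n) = 3*n^2 + 2*n - 33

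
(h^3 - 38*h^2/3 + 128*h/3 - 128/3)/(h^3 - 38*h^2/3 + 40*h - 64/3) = (3*h^2 - 14*h + 16)/(3*h^2 - 14*h + 8)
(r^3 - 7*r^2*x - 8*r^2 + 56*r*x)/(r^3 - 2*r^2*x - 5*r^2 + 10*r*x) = (r^2 - 7*r*x - 8*r + 56*x)/(r^2 - 2*r*x - 5*r + 10*x)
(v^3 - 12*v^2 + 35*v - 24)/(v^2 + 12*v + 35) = (v^3 - 12*v^2 + 35*v - 24)/(v^2 + 12*v + 35)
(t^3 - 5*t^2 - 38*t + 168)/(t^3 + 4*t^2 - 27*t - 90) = (t^2 - 11*t + 28)/(t^2 - 2*t - 15)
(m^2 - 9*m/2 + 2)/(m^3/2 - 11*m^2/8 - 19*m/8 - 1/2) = 4*(2*m - 1)/(4*m^2 + 5*m + 1)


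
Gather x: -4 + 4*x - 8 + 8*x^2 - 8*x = 8*x^2 - 4*x - 12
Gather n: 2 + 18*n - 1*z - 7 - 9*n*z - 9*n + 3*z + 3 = n*(9 - 9*z) + 2*z - 2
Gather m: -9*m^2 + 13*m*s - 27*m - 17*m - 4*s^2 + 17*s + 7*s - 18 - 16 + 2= -9*m^2 + m*(13*s - 44) - 4*s^2 + 24*s - 32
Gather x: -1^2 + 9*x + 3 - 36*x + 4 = 6 - 27*x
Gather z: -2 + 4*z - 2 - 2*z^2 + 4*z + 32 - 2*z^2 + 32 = -4*z^2 + 8*z + 60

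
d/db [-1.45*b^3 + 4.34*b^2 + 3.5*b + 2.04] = -4.35*b^2 + 8.68*b + 3.5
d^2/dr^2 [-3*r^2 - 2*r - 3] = -6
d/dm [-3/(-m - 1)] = -3/(m + 1)^2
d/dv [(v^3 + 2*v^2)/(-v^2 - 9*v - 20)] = v*(-v^3 - 18*v^2 - 78*v - 80)/(v^4 + 18*v^3 + 121*v^2 + 360*v + 400)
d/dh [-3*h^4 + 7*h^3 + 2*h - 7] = -12*h^3 + 21*h^2 + 2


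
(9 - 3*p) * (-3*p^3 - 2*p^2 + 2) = 9*p^4 - 21*p^3 - 18*p^2 - 6*p + 18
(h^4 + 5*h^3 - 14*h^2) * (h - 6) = h^5 - h^4 - 44*h^3 + 84*h^2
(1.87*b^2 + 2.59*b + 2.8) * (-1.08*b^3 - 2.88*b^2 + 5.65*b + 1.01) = -2.0196*b^5 - 8.1828*b^4 + 0.0823000000000018*b^3 + 8.4582*b^2 + 18.4359*b + 2.828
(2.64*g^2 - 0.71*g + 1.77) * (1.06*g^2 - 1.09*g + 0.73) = 2.7984*g^4 - 3.6302*g^3 + 4.5773*g^2 - 2.4476*g + 1.2921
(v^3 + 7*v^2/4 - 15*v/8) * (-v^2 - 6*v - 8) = -v^5 - 31*v^4/4 - 133*v^3/8 - 11*v^2/4 + 15*v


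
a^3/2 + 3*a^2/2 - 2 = (a/2 + 1)*(a - 1)*(a + 2)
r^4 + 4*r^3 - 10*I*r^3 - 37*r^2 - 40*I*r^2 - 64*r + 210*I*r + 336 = (r - 3)*(r + 7)*(r - 8*I)*(r - 2*I)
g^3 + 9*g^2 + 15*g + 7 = (g + 1)^2*(g + 7)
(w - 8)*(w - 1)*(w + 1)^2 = w^4 - 7*w^3 - 9*w^2 + 7*w + 8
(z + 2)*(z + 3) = z^2 + 5*z + 6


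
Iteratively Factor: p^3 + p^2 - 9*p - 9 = (p + 3)*(p^2 - 2*p - 3) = (p - 3)*(p + 3)*(p + 1)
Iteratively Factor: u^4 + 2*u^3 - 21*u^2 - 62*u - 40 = (u + 2)*(u^3 - 21*u - 20) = (u - 5)*(u + 2)*(u^2 + 5*u + 4) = (u - 5)*(u + 1)*(u + 2)*(u + 4)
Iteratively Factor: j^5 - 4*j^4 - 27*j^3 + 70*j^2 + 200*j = (j + 2)*(j^4 - 6*j^3 - 15*j^2 + 100*j) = (j + 2)*(j + 4)*(j^3 - 10*j^2 + 25*j) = j*(j + 2)*(j + 4)*(j^2 - 10*j + 25) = j*(j - 5)*(j + 2)*(j + 4)*(j - 5)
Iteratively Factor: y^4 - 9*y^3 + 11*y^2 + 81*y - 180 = (y + 3)*(y^3 - 12*y^2 + 47*y - 60) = (y - 4)*(y + 3)*(y^2 - 8*y + 15) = (y - 4)*(y - 3)*(y + 3)*(y - 5)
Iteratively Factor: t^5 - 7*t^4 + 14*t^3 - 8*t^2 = (t)*(t^4 - 7*t^3 + 14*t^2 - 8*t) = t*(t - 4)*(t^3 - 3*t^2 + 2*t) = t*(t - 4)*(t - 2)*(t^2 - t) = t^2*(t - 4)*(t - 2)*(t - 1)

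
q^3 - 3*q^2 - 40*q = q*(q - 8)*(q + 5)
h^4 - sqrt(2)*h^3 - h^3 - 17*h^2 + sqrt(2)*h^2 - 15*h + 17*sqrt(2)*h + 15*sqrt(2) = (h - 5)*(h + 1)*(h + 3)*(h - sqrt(2))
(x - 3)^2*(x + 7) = x^3 + x^2 - 33*x + 63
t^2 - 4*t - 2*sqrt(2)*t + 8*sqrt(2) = (t - 4)*(t - 2*sqrt(2))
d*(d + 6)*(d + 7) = d^3 + 13*d^2 + 42*d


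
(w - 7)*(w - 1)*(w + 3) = w^3 - 5*w^2 - 17*w + 21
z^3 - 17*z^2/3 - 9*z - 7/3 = (z - 7)*(z + 1/3)*(z + 1)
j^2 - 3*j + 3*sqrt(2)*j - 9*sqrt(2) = (j - 3)*(j + 3*sqrt(2))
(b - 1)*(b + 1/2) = b^2 - b/2 - 1/2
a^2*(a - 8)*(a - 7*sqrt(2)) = a^4 - 7*sqrt(2)*a^3 - 8*a^3 + 56*sqrt(2)*a^2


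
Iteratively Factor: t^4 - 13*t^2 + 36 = (t + 3)*(t^3 - 3*t^2 - 4*t + 12) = (t - 2)*(t + 3)*(t^2 - t - 6) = (t - 2)*(t + 2)*(t + 3)*(t - 3)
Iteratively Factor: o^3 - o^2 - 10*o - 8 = (o + 2)*(o^2 - 3*o - 4) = (o + 1)*(o + 2)*(o - 4)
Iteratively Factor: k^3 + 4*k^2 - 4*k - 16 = (k - 2)*(k^2 + 6*k + 8) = (k - 2)*(k + 2)*(k + 4)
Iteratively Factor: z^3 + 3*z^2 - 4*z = (z)*(z^2 + 3*z - 4) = z*(z - 1)*(z + 4)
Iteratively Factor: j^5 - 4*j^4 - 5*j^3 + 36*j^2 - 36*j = (j + 3)*(j^4 - 7*j^3 + 16*j^2 - 12*j) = j*(j + 3)*(j^3 - 7*j^2 + 16*j - 12) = j*(j - 2)*(j + 3)*(j^2 - 5*j + 6) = j*(j - 3)*(j - 2)*(j + 3)*(j - 2)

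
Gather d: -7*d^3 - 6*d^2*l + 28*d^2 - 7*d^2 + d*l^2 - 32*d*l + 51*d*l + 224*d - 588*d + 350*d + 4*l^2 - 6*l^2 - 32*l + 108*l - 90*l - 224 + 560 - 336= -7*d^3 + d^2*(21 - 6*l) + d*(l^2 + 19*l - 14) - 2*l^2 - 14*l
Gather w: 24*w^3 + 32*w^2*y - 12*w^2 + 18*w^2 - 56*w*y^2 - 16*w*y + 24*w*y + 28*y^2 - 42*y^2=24*w^3 + w^2*(32*y + 6) + w*(-56*y^2 + 8*y) - 14*y^2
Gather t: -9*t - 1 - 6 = -9*t - 7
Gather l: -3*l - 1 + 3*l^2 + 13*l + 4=3*l^2 + 10*l + 3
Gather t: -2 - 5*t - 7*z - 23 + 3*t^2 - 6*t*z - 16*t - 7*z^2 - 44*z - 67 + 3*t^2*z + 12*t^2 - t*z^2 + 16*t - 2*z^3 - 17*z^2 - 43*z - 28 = t^2*(3*z + 15) + t*(-z^2 - 6*z - 5) - 2*z^3 - 24*z^2 - 94*z - 120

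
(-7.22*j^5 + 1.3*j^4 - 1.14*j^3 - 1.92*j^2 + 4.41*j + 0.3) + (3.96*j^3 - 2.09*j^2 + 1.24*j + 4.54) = -7.22*j^5 + 1.3*j^4 + 2.82*j^3 - 4.01*j^2 + 5.65*j + 4.84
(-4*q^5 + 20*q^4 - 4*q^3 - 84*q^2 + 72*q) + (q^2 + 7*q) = -4*q^5 + 20*q^4 - 4*q^3 - 83*q^2 + 79*q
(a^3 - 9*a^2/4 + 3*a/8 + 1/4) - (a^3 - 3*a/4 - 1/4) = -9*a^2/4 + 9*a/8 + 1/2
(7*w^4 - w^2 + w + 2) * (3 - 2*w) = -14*w^5 + 21*w^4 + 2*w^3 - 5*w^2 - w + 6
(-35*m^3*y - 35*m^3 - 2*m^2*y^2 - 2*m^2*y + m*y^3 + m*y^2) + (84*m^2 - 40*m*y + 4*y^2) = -35*m^3*y - 35*m^3 - 2*m^2*y^2 - 2*m^2*y + 84*m^2 + m*y^3 + m*y^2 - 40*m*y + 4*y^2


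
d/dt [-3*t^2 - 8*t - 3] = -6*t - 8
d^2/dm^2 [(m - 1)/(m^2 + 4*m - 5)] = 2/(m^3 + 15*m^2 + 75*m + 125)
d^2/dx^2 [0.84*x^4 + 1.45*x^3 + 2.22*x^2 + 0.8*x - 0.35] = 10.08*x^2 + 8.7*x + 4.44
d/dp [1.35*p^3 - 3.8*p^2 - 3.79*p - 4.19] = 4.05*p^2 - 7.6*p - 3.79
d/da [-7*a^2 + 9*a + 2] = 9 - 14*a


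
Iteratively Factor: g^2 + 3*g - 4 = (g - 1)*(g + 4)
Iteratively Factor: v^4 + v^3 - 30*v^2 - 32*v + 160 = (v + 4)*(v^3 - 3*v^2 - 18*v + 40) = (v - 5)*(v + 4)*(v^2 + 2*v - 8) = (v - 5)*(v + 4)^2*(v - 2)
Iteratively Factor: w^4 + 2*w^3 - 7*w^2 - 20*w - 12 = (w - 3)*(w^3 + 5*w^2 + 8*w + 4) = (w - 3)*(w + 2)*(w^2 + 3*w + 2) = (w - 3)*(w + 2)^2*(w + 1)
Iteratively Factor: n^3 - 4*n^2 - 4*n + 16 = (n - 4)*(n^2 - 4) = (n - 4)*(n - 2)*(n + 2)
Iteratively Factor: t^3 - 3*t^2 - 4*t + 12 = (t - 2)*(t^2 - t - 6) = (t - 3)*(t - 2)*(t + 2)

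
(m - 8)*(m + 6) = m^2 - 2*m - 48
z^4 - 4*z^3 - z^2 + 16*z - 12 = (z - 3)*(z - 2)*(z - 1)*(z + 2)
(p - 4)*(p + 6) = p^2 + 2*p - 24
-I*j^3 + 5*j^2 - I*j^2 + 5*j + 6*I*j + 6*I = (j + 2*I)*(j + 3*I)*(-I*j - I)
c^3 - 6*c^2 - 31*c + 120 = (c - 8)*(c - 3)*(c + 5)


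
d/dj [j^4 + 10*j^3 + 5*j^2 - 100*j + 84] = 4*j^3 + 30*j^2 + 10*j - 100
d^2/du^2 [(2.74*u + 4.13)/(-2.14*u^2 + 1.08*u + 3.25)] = ((2.74*u + 4.13)*(4.28*u - 1.08)*(8.56*u - 2.16) + (35.1816*u + 11.758)*(-2.14*u^2 + 1.08*u + 3.25))/(-2.14*u^2 + 1.08*u + 3.25)^3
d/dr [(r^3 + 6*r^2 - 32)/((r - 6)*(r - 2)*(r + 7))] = (-7*r^2 - 116*r - 352)/(r^4 + 2*r^3 - 83*r^2 - 84*r + 1764)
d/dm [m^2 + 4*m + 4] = 2*m + 4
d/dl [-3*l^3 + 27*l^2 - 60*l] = -9*l^2 + 54*l - 60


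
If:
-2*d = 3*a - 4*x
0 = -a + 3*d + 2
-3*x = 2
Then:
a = -4/11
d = -26/33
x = -2/3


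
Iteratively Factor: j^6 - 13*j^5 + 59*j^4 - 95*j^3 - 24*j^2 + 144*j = (j - 3)*(j^5 - 10*j^4 + 29*j^3 - 8*j^2 - 48*j) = (j - 4)*(j - 3)*(j^4 - 6*j^3 + 5*j^2 + 12*j) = (j - 4)*(j - 3)^2*(j^3 - 3*j^2 - 4*j) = j*(j - 4)*(j - 3)^2*(j^2 - 3*j - 4) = j*(j - 4)^2*(j - 3)^2*(j + 1)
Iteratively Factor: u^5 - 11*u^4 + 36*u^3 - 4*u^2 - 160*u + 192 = (u - 4)*(u^4 - 7*u^3 + 8*u^2 + 28*u - 48) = (u - 4)*(u - 2)*(u^3 - 5*u^2 - 2*u + 24) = (u - 4)*(u - 2)*(u + 2)*(u^2 - 7*u + 12) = (u - 4)^2*(u - 2)*(u + 2)*(u - 3)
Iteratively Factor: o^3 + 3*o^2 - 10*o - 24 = (o + 4)*(o^2 - o - 6) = (o + 2)*(o + 4)*(o - 3)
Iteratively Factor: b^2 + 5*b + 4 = (b + 1)*(b + 4)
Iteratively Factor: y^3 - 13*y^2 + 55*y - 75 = (y - 5)*(y^2 - 8*y + 15) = (y - 5)*(y - 3)*(y - 5)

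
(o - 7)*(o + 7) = o^2 - 49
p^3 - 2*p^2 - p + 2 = (p - 2)*(p - 1)*(p + 1)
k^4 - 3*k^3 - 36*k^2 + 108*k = k*(k - 6)*(k - 3)*(k + 6)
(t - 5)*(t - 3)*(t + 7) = t^3 - t^2 - 41*t + 105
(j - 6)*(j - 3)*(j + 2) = j^3 - 7*j^2 + 36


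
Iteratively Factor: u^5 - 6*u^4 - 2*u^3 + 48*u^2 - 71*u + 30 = (u + 3)*(u^4 - 9*u^3 + 25*u^2 - 27*u + 10) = (u - 1)*(u + 3)*(u^3 - 8*u^2 + 17*u - 10) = (u - 2)*(u - 1)*(u + 3)*(u^2 - 6*u + 5) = (u - 5)*(u - 2)*(u - 1)*(u + 3)*(u - 1)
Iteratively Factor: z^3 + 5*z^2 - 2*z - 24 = (z - 2)*(z^2 + 7*z + 12) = (z - 2)*(z + 4)*(z + 3)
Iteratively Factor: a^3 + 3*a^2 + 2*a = (a + 1)*(a^2 + 2*a) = (a + 1)*(a + 2)*(a)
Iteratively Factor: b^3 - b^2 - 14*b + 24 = (b + 4)*(b^2 - 5*b + 6) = (b - 2)*(b + 4)*(b - 3)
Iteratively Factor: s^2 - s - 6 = (s + 2)*(s - 3)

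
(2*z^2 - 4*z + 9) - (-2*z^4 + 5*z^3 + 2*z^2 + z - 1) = 2*z^4 - 5*z^3 - 5*z + 10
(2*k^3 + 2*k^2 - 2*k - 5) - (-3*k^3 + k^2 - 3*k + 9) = 5*k^3 + k^2 + k - 14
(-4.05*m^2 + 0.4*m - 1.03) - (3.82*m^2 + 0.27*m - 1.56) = -7.87*m^2 + 0.13*m + 0.53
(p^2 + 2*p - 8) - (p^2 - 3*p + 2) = 5*p - 10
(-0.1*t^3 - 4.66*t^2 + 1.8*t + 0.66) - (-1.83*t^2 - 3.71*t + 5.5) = -0.1*t^3 - 2.83*t^2 + 5.51*t - 4.84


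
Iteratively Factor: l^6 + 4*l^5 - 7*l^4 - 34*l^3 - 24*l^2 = (l)*(l^5 + 4*l^4 - 7*l^3 - 34*l^2 - 24*l) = l*(l + 4)*(l^4 - 7*l^2 - 6*l) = l*(l + 2)*(l + 4)*(l^3 - 2*l^2 - 3*l) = l*(l - 3)*(l + 2)*(l + 4)*(l^2 + l) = l*(l - 3)*(l + 1)*(l + 2)*(l + 4)*(l)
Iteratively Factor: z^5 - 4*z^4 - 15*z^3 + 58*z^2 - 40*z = (z - 1)*(z^4 - 3*z^3 - 18*z^2 + 40*z) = z*(z - 1)*(z^3 - 3*z^2 - 18*z + 40) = z*(z - 5)*(z - 1)*(z^2 + 2*z - 8) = z*(z - 5)*(z - 1)*(z + 4)*(z - 2)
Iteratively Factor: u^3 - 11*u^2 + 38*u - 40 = (u - 4)*(u^2 - 7*u + 10) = (u - 4)*(u - 2)*(u - 5)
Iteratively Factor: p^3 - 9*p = (p - 3)*(p^2 + 3*p) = p*(p - 3)*(p + 3)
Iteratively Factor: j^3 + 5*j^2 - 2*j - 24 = (j - 2)*(j^2 + 7*j + 12) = (j - 2)*(j + 4)*(j + 3)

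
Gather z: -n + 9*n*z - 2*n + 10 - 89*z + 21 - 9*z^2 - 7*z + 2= -3*n - 9*z^2 + z*(9*n - 96) + 33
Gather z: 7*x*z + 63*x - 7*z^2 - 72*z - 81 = 63*x - 7*z^2 + z*(7*x - 72) - 81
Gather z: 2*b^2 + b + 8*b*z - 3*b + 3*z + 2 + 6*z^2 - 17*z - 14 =2*b^2 - 2*b + 6*z^2 + z*(8*b - 14) - 12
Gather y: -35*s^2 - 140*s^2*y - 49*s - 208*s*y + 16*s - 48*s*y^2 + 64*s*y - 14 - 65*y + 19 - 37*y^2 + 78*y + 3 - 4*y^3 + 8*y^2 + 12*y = -35*s^2 - 33*s - 4*y^3 + y^2*(-48*s - 29) + y*(-140*s^2 - 144*s + 25) + 8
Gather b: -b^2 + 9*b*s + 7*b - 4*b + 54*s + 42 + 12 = -b^2 + b*(9*s + 3) + 54*s + 54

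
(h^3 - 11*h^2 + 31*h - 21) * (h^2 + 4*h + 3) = h^5 - 7*h^4 - 10*h^3 + 70*h^2 + 9*h - 63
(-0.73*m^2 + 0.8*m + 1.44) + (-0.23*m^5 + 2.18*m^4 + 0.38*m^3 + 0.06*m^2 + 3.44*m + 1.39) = -0.23*m^5 + 2.18*m^4 + 0.38*m^3 - 0.67*m^2 + 4.24*m + 2.83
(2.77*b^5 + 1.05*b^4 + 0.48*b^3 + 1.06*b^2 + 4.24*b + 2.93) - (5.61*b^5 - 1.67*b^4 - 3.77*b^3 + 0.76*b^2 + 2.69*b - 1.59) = -2.84*b^5 + 2.72*b^4 + 4.25*b^3 + 0.3*b^2 + 1.55*b + 4.52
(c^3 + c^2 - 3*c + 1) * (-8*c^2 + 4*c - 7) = -8*c^5 - 4*c^4 + 21*c^3 - 27*c^2 + 25*c - 7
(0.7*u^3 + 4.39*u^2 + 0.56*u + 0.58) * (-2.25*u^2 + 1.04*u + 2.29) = -1.575*u^5 - 9.1495*u^4 + 4.9086*u^3 + 9.3305*u^2 + 1.8856*u + 1.3282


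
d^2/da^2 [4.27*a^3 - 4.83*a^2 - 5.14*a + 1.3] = 25.62*a - 9.66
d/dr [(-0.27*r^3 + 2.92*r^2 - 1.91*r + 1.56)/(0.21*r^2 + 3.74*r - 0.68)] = (-0.0567*r^4 - 2.0196*r^3 + 11.8727*r^2 - 4.6264*r - 4.5356)/(0.0441*r^4 + 1.5708*r^3 + 13.702*r^2 - 5.0864*r + 0.4624)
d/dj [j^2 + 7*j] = 2*j + 7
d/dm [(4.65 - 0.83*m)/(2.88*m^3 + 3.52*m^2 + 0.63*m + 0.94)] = (4.7808*m^3 - 37.2544*m^2 - 32.736*m - 3.7097)/(8.2944*m^6 + 20.2752*m^5 + 16.0192*m^4 + 9.8496*m^3 + 7.0145*m^2 + 1.1844*m + 0.8836)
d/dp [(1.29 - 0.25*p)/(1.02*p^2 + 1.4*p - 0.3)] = (0.255*p^2 - 2.6316*p - 1.731)/(1.0404*p^4 + 2.856*p^3 + 1.348*p^2 - 0.84*p + 0.09)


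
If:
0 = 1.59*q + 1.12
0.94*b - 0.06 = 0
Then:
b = 0.06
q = -0.70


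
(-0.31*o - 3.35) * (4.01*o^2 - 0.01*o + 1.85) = -1.2431*o^3 - 13.4304*o^2 - 0.54*o - 6.1975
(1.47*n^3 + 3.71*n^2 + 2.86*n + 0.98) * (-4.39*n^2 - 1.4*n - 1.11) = -6.4533*n^5 - 18.3449*n^4 - 19.3811*n^3 - 12.4243*n^2 - 4.5466*n - 1.0878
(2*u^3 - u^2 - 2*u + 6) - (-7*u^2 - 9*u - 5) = 2*u^3 + 6*u^2 + 7*u + 11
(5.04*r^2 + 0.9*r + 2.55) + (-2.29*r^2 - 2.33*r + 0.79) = 2.75*r^2 - 1.43*r + 3.34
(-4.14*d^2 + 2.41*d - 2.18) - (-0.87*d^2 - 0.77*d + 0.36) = -3.27*d^2 + 3.18*d - 2.54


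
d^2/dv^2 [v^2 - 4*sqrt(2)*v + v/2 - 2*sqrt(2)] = 2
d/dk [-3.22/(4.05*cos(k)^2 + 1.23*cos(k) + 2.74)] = -(26.082*cos(k) + 3.9606)*sin(k)/(4.05*cos(k)^2 + 1.23*cos(k) + 2.74)^2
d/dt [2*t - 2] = 2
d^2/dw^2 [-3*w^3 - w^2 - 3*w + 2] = -18*w - 2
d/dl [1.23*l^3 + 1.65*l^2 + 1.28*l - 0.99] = 3.69*l^2 + 3.3*l + 1.28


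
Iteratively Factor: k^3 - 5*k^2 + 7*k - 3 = (k - 1)*(k^2 - 4*k + 3) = (k - 1)^2*(k - 3)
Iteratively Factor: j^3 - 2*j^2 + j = (j - 1)*(j^2 - j) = j*(j - 1)*(j - 1)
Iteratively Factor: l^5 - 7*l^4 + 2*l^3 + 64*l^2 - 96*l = (l + 3)*(l^4 - 10*l^3 + 32*l^2 - 32*l) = (l - 4)*(l + 3)*(l^3 - 6*l^2 + 8*l) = l*(l - 4)*(l + 3)*(l^2 - 6*l + 8) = l*(l - 4)*(l - 2)*(l + 3)*(l - 4)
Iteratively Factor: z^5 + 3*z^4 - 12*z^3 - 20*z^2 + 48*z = (z + 4)*(z^4 - z^3 - 8*z^2 + 12*z) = (z - 2)*(z + 4)*(z^3 + z^2 - 6*z) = (z - 2)*(z + 3)*(z + 4)*(z^2 - 2*z) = z*(z - 2)*(z + 3)*(z + 4)*(z - 2)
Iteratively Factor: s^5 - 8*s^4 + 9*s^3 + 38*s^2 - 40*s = (s + 2)*(s^4 - 10*s^3 + 29*s^2 - 20*s) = s*(s + 2)*(s^3 - 10*s^2 + 29*s - 20) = s*(s - 5)*(s + 2)*(s^2 - 5*s + 4) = s*(s - 5)*(s - 1)*(s + 2)*(s - 4)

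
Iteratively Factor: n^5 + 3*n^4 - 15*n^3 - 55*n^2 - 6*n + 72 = (n - 4)*(n^4 + 7*n^3 + 13*n^2 - 3*n - 18) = (n - 4)*(n + 3)*(n^3 + 4*n^2 + n - 6) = (n - 4)*(n + 2)*(n + 3)*(n^2 + 2*n - 3) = (n - 4)*(n + 2)*(n + 3)^2*(n - 1)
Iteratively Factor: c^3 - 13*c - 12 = (c + 3)*(c^2 - 3*c - 4) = (c + 1)*(c + 3)*(c - 4)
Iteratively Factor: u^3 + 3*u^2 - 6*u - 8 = (u - 2)*(u^2 + 5*u + 4) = (u - 2)*(u + 4)*(u + 1)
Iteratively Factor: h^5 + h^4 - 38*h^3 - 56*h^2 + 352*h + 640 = (h + 4)*(h^4 - 3*h^3 - 26*h^2 + 48*h + 160) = (h + 2)*(h + 4)*(h^3 - 5*h^2 - 16*h + 80) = (h - 5)*(h + 2)*(h + 4)*(h^2 - 16) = (h - 5)*(h + 2)*(h + 4)^2*(h - 4)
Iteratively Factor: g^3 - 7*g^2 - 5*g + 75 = (g - 5)*(g^2 - 2*g - 15) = (g - 5)*(g + 3)*(g - 5)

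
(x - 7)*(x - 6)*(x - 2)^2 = x^4 - 17*x^3 + 98*x^2 - 220*x + 168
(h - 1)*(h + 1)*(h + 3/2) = h^3 + 3*h^2/2 - h - 3/2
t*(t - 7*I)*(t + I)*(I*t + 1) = I*t^4 + 7*t^3 + I*t^2 + 7*t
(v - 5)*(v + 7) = v^2 + 2*v - 35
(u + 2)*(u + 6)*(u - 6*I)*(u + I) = u^4 + 8*u^3 - 5*I*u^3 + 18*u^2 - 40*I*u^2 + 48*u - 60*I*u + 72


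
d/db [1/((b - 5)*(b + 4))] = (1 - 2*b)/(b^4 - 2*b^3 - 39*b^2 + 40*b + 400)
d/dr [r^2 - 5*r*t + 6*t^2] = 2*r - 5*t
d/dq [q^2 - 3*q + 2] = 2*q - 3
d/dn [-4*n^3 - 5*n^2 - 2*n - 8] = -12*n^2 - 10*n - 2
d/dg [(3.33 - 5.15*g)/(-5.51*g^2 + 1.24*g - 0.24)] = (-28.3765*g^2 + 36.6966*g - 2.8932)/(30.3601*g^4 - 13.6648*g^3 + 4.1824*g^2 - 0.5952*g + 0.0576)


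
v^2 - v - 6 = (v - 3)*(v + 2)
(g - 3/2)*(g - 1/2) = g^2 - 2*g + 3/4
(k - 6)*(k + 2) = k^2 - 4*k - 12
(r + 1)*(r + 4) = r^2 + 5*r + 4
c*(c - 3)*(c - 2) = c^3 - 5*c^2 + 6*c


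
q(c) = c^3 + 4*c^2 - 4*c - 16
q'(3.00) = 47.00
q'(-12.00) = 332.00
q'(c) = 3*c^2 + 8*c - 4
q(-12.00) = -1120.00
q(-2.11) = 0.85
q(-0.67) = -11.83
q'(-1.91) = -8.34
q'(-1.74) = -8.84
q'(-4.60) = 22.68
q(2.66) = 20.48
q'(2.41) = 32.70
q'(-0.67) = -8.01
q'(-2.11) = -7.52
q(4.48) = 136.28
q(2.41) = 11.59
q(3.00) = 35.00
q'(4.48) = 92.05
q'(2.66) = 38.51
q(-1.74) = -2.20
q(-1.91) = -0.74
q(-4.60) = -10.30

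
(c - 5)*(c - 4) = c^2 - 9*c + 20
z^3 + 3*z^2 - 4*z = z*(z - 1)*(z + 4)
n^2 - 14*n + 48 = (n - 8)*(n - 6)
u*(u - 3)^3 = u^4 - 9*u^3 + 27*u^2 - 27*u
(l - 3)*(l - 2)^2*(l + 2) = l^4 - 5*l^3 + 2*l^2 + 20*l - 24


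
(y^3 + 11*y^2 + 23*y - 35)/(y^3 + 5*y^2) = 1 + 6/y - 7/y^2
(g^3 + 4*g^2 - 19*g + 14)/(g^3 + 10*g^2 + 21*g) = (g^2 - 3*g + 2)/(g*(g + 3))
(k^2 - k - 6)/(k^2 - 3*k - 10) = (k - 3)/(k - 5)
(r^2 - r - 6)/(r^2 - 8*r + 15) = (r + 2)/(r - 5)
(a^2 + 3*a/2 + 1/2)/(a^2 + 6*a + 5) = (a + 1/2)/(a + 5)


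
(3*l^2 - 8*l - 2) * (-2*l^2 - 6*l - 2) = -6*l^4 - 2*l^3 + 46*l^2 + 28*l + 4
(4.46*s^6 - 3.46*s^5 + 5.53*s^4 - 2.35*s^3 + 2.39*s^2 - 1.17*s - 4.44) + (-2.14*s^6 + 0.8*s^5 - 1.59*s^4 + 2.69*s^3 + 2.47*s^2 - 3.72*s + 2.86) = 2.32*s^6 - 2.66*s^5 + 3.94*s^4 + 0.34*s^3 + 4.86*s^2 - 4.89*s - 1.58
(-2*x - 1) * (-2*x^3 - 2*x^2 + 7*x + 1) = 4*x^4 + 6*x^3 - 12*x^2 - 9*x - 1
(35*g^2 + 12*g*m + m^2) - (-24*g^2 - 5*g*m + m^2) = 59*g^2 + 17*g*m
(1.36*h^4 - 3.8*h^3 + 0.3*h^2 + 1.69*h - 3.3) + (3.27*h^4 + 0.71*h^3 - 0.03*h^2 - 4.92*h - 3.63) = 4.63*h^4 - 3.09*h^3 + 0.27*h^2 - 3.23*h - 6.93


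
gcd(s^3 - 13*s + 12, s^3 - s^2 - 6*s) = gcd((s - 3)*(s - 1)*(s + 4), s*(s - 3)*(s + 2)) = s - 3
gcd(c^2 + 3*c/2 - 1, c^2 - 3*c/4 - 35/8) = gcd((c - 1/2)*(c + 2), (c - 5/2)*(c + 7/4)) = 1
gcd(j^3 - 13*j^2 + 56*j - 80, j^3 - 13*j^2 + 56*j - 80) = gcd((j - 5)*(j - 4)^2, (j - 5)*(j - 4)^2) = j^3 - 13*j^2 + 56*j - 80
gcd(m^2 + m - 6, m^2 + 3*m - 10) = m - 2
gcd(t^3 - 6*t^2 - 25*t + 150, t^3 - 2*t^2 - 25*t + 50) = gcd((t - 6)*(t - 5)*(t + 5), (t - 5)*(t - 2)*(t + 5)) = t^2 - 25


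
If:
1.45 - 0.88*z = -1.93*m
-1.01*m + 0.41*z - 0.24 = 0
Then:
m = 3.93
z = 10.27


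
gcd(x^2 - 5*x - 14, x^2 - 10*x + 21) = x - 7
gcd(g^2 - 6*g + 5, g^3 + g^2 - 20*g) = 1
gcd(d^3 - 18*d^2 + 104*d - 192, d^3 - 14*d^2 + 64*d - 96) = d^2 - 10*d + 24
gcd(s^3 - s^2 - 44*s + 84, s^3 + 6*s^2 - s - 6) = 1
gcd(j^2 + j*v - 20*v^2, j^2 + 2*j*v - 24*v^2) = -j + 4*v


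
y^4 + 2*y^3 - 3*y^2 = y^2*(y - 1)*(y + 3)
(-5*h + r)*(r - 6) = -5*h*r + 30*h + r^2 - 6*r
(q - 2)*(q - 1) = q^2 - 3*q + 2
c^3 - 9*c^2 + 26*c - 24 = (c - 4)*(c - 3)*(c - 2)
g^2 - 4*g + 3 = (g - 3)*(g - 1)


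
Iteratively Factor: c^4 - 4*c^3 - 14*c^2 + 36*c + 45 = (c - 3)*(c^3 - c^2 - 17*c - 15) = (c - 3)*(c + 1)*(c^2 - 2*c - 15) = (c - 3)*(c + 1)*(c + 3)*(c - 5)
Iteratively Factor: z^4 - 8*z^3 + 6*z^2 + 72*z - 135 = (z + 3)*(z^3 - 11*z^2 + 39*z - 45) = (z - 3)*(z + 3)*(z^2 - 8*z + 15) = (z - 5)*(z - 3)*(z + 3)*(z - 3)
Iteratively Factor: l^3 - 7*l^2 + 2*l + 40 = (l - 5)*(l^2 - 2*l - 8) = (l - 5)*(l - 4)*(l + 2)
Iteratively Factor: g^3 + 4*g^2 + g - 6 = (g + 3)*(g^2 + g - 2) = (g + 2)*(g + 3)*(g - 1)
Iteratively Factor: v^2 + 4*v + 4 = (v + 2)*(v + 2)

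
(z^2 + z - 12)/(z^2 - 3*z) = (z + 4)/z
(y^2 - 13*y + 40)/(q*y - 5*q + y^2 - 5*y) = (y - 8)/(q + y)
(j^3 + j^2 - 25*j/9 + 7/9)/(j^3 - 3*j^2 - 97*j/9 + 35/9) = (j - 1)/(j - 5)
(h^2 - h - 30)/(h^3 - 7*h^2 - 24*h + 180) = 1/(h - 6)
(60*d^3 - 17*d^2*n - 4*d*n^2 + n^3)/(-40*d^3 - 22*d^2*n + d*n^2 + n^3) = (-3*d + n)/(2*d + n)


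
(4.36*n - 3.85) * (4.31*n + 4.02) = 18.7916*n^2 + 0.933700000000002*n - 15.477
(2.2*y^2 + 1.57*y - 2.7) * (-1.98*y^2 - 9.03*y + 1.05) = -4.356*y^4 - 22.9746*y^3 - 6.5211*y^2 + 26.0295*y - 2.835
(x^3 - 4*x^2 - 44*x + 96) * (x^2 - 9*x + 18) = x^5 - 13*x^4 + 10*x^3 + 420*x^2 - 1656*x + 1728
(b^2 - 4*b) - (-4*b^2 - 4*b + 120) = 5*b^2 - 120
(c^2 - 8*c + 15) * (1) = c^2 - 8*c + 15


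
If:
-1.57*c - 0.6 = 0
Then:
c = -0.38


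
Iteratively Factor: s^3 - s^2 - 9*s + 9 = (s - 1)*(s^2 - 9) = (s - 3)*(s - 1)*(s + 3)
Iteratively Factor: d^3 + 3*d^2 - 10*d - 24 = (d + 4)*(d^2 - d - 6) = (d + 2)*(d + 4)*(d - 3)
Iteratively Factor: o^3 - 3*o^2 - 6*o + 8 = (o - 4)*(o^2 + o - 2) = (o - 4)*(o + 2)*(o - 1)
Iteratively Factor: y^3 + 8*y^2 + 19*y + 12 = (y + 4)*(y^2 + 4*y + 3) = (y + 1)*(y + 4)*(y + 3)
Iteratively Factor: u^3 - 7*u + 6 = (u + 3)*(u^2 - 3*u + 2) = (u - 2)*(u + 3)*(u - 1)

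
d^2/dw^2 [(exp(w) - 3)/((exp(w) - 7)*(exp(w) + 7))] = (exp(4*w) - 12*exp(3*w) + 294*exp(2*w) - 588*exp(w) + 2401)*exp(w)/(exp(6*w) - 147*exp(4*w) + 7203*exp(2*w) - 117649)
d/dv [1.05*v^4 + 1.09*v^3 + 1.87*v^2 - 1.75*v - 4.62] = 4.2*v^3 + 3.27*v^2 + 3.74*v - 1.75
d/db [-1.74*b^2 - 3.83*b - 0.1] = -3.48*b - 3.83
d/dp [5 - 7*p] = -7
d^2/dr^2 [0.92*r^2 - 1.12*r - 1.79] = 1.84000000000000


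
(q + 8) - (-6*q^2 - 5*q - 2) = 6*q^2 + 6*q + 10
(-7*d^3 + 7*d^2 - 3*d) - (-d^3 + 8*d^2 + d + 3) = -6*d^3 - d^2 - 4*d - 3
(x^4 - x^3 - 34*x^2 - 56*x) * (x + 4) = x^5 + 3*x^4 - 38*x^3 - 192*x^2 - 224*x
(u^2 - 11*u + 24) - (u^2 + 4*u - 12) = 36 - 15*u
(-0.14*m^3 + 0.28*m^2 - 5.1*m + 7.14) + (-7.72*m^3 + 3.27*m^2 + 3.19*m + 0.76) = -7.86*m^3 + 3.55*m^2 - 1.91*m + 7.9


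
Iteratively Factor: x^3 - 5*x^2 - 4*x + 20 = (x + 2)*(x^2 - 7*x + 10) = (x - 5)*(x + 2)*(x - 2)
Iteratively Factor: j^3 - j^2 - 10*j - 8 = (j + 2)*(j^2 - 3*j - 4) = (j - 4)*(j + 2)*(j + 1)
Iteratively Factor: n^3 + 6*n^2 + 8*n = (n)*(n^2 + 6*n + 8) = n*(n + 2)*(n + 4)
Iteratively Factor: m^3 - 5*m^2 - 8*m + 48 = (m - 4)*(m^2 - m - 12) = (m - 4)^2*(m + 3)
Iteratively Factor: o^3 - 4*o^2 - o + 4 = (o - 4)*(o^2 - 1) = (o - 4)*(o + 1)*(o - 1)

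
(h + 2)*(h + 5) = h^2 + 7*h + 10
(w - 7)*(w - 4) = w^2 - 11*w + 28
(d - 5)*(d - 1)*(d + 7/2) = d^3 - 5*d^2/2 - 16*d + 35/2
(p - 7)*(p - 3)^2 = p^3 - 13*p^2 + 51*p - 63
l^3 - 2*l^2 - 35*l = l*(l - 7)*(l + 5)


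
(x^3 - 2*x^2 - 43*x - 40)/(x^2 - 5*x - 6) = (x^2 - 3*x - 40)/(x - 6)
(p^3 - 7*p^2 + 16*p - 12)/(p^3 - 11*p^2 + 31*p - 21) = (p^2 - 4*p + 4)/(p^2 - 8*p + 7)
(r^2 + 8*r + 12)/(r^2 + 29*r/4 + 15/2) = 4*(r + 2)/(4*r + 5)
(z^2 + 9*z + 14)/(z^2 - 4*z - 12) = (z + 7)/(z - 6)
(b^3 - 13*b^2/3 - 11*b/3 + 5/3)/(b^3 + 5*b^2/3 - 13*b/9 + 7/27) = 9*(b^2 - 4*b - 5)/(9*b^2 + 18*b - 7)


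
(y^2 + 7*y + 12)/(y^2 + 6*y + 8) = (y + 3)/(y + 2)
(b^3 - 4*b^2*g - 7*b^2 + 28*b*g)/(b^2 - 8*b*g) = (b^2 - 4*b*g - 7*b + 28*g)/(b - 8*g)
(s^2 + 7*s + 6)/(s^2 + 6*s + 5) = (s + 6)/(s + 5)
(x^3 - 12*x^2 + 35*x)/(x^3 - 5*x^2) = (x - 7)/x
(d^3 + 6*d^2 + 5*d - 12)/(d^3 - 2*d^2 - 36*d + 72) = (d^3 + 6*d^2 + 5*d - 12)/(d^3 - 2*d^2 - 36*d + 72)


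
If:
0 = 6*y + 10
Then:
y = -5/3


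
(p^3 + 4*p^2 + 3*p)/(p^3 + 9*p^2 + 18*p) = (p + 1)/(p + 6)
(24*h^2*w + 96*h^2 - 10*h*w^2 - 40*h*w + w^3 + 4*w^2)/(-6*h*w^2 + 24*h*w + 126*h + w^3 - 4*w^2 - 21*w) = (-4*h*w - 16*h + w^2 + 4*w)/(w^2 - 4*w - 21)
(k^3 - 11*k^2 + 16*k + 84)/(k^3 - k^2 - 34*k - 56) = (k - 6)/(k + 4)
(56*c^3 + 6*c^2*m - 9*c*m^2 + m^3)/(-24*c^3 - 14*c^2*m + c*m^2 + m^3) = (-7*c + m)/(3*c + m)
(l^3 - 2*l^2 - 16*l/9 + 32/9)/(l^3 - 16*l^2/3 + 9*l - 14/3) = (9*l^2 - 16)/(3*(3*l^2 - 10*l + 7))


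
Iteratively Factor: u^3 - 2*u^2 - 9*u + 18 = (u + 3)*(u^2 - 5*u + 6) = (u - 3)*(u + 3)*(u - 2)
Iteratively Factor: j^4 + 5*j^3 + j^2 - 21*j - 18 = (j - 2)*(j^3 + 7*j^2 + 15*j + 9) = (j - 2)*(j + 3)*(j^2 + 4*j + 3) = (j - 2)*(j + 1)*(j + 3)*(j + 3)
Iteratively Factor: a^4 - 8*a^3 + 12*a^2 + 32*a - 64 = (a - 4)*(a^3 - 4*a^2 - 4*a + 16) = (a - 4)^2*(a^2 - 4) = (a - 4)^2*(a + 2)*(a - 2)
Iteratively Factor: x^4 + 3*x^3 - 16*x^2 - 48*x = (x - 4)*(x^3 + 7*x^2 + 12*x) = (x - 4)*(x + 3)*(x^2 + 4*x) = x*(x - 4)*(x + 3)*(x + 4)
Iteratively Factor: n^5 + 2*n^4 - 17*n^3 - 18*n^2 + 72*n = (n + 3)*(n^4 - n^3 - 14*n^2 + 24*n) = (n + 3)*(n + 4)*(n^3 - 5*n^2 + 6*n) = (n - 2)*(n + 3)*(n + 4)*(n^2 - 3*n) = (n - 3)*(n - 2)*(n + 3)*(n + 4)*(n)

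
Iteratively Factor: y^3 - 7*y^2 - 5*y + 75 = (y + 3)*(y^2 - 10*y + 25) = (y - 5)*(y + 3)*(y - 5)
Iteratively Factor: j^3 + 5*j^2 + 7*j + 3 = (j + 1)*(j^2 + 4*j + 3) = (j + 1)*(j + 3)*(j + 1)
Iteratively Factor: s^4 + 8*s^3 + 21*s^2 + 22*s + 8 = (s + 1)*(s^3 + 7*s^2 + 14*s + 8) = (s + 1)^2*(s^2 + 6*s + 8) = (s + 1)^2*(s + 2)*(s + 4)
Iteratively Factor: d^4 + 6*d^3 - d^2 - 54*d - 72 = (d + 3)*(d^3 + 3*d^2 - 10*d - 24) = (d + 3)*(d + 4)*(d^2 - d - 6) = (d - 3)*(d + 3)*(d + 4)*(d + 2)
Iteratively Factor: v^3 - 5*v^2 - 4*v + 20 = (v - 5)*(v^2 - 4) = (v - 5)*(v + 2)*(v - 2)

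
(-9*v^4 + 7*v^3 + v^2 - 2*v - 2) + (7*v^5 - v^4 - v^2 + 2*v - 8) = 7*v^5 - 10*v^4 + 7*v^3 - 10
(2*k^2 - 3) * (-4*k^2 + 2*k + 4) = -8*k^4 + 4*k^3 + 20*k^2 - 6*k - 12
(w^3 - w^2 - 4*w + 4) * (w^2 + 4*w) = w^5 + 3*w^4 - 8*w^3 - 12*w^2 + 16*w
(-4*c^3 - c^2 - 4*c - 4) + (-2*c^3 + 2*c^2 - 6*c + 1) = -6*c^3 + c^2 - 10*c - 3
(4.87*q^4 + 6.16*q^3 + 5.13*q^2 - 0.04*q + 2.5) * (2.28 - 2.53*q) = -12.3211*q^5 - 4.4812*q^4 + 1.0659*q^3 + 11.7976*q^2 - 6.4162*q + 5.7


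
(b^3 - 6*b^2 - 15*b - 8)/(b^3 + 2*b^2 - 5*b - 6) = (b^2 - 7*b - 8)/(b^2 + b - 6)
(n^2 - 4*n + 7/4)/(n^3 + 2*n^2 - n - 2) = (n^2 - 4*n + 7/4)/(n^3 + 2*n^2 - n - 2)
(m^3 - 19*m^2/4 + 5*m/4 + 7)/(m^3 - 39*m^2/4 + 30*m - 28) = (m + 1)/(m - 4)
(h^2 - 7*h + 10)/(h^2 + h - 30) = (h - 2)/(h + 6)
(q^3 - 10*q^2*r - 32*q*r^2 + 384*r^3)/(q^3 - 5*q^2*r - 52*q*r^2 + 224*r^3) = (q^2 - 2*q*r - 48*r^2)/(q^2 + 3*q*r - 28*r^2)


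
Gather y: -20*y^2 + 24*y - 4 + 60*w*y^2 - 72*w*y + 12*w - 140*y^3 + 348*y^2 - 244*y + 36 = 12*w - 140*y^3 + y^2*(60*w + 328) + y*(-72*w - 220) + 32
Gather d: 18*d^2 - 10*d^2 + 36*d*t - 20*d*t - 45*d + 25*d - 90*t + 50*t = 8*d^2 + d*(16*t - 20) - 40*t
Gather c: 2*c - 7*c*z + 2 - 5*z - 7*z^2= c*(2 - 7*z) - 7*z^2 - 5*z + 2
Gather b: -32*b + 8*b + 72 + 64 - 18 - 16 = 102 - 24*b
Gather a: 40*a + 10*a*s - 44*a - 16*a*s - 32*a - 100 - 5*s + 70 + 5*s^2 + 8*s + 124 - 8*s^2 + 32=a*(-6*s - 36) - 3*s^2 + 3*s + 126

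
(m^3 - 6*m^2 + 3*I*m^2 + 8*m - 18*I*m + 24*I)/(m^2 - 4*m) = m - 2 + 3*I - 6*I/m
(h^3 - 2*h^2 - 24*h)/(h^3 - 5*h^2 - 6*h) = (h + 4)/(h + 1)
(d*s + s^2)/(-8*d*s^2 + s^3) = (d + s)/(s*(-8*d + s))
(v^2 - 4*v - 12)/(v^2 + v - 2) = (v - 6)/(v - 1)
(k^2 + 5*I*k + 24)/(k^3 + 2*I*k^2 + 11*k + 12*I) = (k + 8*I)/(k^2 + 5*I*k - 4)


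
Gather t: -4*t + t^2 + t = t^2 - 3*t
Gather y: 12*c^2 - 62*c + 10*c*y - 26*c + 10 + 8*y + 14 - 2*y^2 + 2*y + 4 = 12*c^2 - 88*c - 2*y^2 + y*(10*c + 10) + 28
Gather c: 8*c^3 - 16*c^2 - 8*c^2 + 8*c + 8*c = 8*c^3 - 24*c^2 + 16*c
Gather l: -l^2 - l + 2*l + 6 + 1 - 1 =-l^2 + l + 6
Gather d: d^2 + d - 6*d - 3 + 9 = d^2 - 5*d + 6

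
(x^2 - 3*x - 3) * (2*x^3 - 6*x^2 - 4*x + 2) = 2*x^5 - 12*x^4 + 8*x^3 + 32*x^2 + 6*x - 6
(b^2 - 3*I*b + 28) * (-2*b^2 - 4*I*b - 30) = -2*b^4 + 2*I*b^3 - 98*b^2 - 22*I*b - 840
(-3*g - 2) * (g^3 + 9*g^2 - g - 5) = -3*g^4 - 29*g^3 - 15*g^2 + 17*g + 10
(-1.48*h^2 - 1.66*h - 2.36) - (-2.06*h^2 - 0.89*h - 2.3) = 0.58*h^2 - 0.77*h - 0.0600000000000001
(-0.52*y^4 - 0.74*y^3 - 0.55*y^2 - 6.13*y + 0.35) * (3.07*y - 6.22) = -1.5964*y^5 + 0.9626*y^4 + 2.9143*y^3 - 15.3981*y^2 + 39.2031*y - 2.177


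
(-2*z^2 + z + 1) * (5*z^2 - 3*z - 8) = -10*z^4 + 11*z^3 + 18*z^2 - 11*z - 8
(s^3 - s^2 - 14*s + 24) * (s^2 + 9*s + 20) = s^5 + 8*s^4 - 3*s^3 - 122*s^2 - 64*s + 480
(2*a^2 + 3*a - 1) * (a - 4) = 2*a^3 - 5*a^2 - 13*a + 4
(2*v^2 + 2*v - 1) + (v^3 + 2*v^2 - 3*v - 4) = v^3 + 4*v^2 - v - 5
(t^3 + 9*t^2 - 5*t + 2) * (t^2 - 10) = t^5 + 9*t^4 - 15*t^3 - 88*t^2 + 50*t - 20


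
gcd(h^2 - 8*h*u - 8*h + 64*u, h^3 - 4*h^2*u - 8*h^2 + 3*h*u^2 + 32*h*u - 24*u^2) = h - 8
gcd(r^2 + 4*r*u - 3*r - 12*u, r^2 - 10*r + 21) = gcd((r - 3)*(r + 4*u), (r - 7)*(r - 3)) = r - 3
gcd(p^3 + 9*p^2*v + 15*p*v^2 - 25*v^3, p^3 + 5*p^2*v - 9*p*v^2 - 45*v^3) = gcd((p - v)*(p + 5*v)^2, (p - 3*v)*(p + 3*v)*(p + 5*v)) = p + 5*v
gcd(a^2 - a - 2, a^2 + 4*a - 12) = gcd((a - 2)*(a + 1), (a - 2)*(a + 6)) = a - 2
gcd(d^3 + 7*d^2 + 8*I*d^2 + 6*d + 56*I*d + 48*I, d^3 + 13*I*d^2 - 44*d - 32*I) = d + 8*I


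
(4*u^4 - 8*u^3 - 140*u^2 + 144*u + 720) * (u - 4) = 4*u^5 - 24*u^4 - 108*u^3 + 704*u^2 + 144*u - 2880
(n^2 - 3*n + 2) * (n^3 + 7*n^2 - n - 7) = n^5 + 4*n^4 - 20*n^3 + 10*n^2 + 19*n - 14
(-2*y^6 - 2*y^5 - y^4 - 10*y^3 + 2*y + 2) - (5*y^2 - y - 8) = -2*y^6 - 2*y^5 - y^4 - 10*y^3 - 5*y^2 + 3*y + 10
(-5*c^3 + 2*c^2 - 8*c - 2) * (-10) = 50*c^3 - 20*c^2 + 80*c + 20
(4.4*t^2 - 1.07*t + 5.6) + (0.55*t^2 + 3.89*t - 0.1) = 4.95*t^2 + 2.82*t + 5.5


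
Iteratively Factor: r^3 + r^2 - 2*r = (r + 2)*(r^2 - r) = r*(r + 2)*(r - 1)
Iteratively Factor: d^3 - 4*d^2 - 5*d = (d - 5)*(d^2 + d) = (d - 5)*(d + 1)*(d)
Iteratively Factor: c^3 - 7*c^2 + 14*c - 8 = (c - 2)*(c^2 - 5*c + 4) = (c - 4)*(c - 2)*(c - 1)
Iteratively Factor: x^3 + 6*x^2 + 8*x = (x)*(x^2 + 6*x + 8) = x*(x + 2)*(x + 4)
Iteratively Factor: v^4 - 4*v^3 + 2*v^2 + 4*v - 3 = (v - 3)*(v^3 - v^2 - v + 1) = (v - 3)*(v - 1)*(v^2 - 1) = (v - 3)*(v - 1)^2*(v + 1)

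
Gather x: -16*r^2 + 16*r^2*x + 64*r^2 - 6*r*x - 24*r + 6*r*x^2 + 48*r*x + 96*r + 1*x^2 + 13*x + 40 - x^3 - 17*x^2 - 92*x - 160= 48*r^2 + 72*r - x^3 + x^2*(6*r - 16) + x*(16*r^2 + 42*r - 79) - 120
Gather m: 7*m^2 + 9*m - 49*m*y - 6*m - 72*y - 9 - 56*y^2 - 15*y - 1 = 7*m^2 + m*(3 - 49*y) - 56*y^2 - 87*y - 10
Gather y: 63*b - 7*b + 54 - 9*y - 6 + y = 56*b - 8*y + 48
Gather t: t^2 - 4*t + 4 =t^2 - 4*t + 4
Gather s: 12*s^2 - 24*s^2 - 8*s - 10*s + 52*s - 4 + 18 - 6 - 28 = -12*s^2 + 34*s - 20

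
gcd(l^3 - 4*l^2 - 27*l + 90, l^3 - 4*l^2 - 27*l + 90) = l^3 - 4*l^2 - 27*l + 90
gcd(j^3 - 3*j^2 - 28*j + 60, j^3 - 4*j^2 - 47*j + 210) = j - 6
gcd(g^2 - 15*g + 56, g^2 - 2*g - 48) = g - 8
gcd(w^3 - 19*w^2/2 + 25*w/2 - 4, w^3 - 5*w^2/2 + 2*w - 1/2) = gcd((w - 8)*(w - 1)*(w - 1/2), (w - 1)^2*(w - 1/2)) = w^2 - 3*w/2 + 1/2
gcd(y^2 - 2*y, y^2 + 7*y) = y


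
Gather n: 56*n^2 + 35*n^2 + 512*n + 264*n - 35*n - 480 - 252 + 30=91*n^2 + 741*n - 702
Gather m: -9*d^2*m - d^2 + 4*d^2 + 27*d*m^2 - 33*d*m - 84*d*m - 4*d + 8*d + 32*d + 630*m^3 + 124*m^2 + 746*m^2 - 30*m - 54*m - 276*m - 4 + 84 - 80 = 3*d^2 + 36*d + 630*m^3 + m^2*(27*d + 870) + m*(-9*d^2 - 117*d - 360)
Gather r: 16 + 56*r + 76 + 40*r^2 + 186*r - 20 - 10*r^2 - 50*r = 30*r^2 + 192*r + 72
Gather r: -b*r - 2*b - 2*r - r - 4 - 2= -2*b + r*(-b - 3) - 6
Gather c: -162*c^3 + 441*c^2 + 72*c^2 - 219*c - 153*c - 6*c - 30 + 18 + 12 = -162*c^3 + 513*c^2 - 378*c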